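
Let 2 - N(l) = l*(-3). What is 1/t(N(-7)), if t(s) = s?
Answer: -1/19 ≈ -0.052632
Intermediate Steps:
N(l) = 2 + 3*l (N(l) = 2 - l*(-3) = 2 - (-3)*l = 2 + 3*l)
1/t(N(-7)) = 1/(2 + 3*(-7)) = 1/(2 - 21) = 1/(-19) = -1/19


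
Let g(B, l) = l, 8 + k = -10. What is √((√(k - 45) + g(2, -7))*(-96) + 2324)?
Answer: 2*√(749 - 72*I*√7) ≈ 55.17 - 6.9058*I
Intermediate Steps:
k = -18 (k = -8 - 10 = -18)
√((√(k - 45) + g(2, -7))*(-96) + 2324) = √((√(-18 - 45) - 7)*(-96) + 2324) = √((√(-63) - 7)*(-96) + 2324) = √((3*I*√7 - 7)*(-96) + 2324) = √((-7 + 3*I*√7)*(-96) + 2324) = √((672 - 288*I*√7) + 2324) = √(2996 - 288*I*√7)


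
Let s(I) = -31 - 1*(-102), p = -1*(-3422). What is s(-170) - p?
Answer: -3351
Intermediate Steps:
p = 3422
s(I) = 71 (s(I) = -31 + 102 = 71)
s(-170) - p = 71 - 1*3422 = 71 - 3422 = -3351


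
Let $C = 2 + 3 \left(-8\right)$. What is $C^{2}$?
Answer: $484$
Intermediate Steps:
$C = -22$ ($C = 2 - 24 = -22$)
$C^{2} = \left(-22\right)^{2} = 484$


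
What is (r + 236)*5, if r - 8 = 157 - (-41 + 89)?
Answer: 1765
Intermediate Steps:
r = 117 (r = 8 + (157 - (-41 + 89)) = 8 + (157 - 1*48) = 8 + (157 - 48) = 8 + 109 = 117)
(r + 236)*5 = (117 + 236)*5 = 353*5 = 1765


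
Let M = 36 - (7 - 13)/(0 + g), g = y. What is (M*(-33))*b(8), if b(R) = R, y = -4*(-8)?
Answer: -19107/2 ≈ -9553.5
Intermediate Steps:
y = 32
g = 32
M = 579/16 (M = 36 - (7 - 13)/(0 + 32) = 36 - (-6)/32 = 36 - 1*(-3/16) = 36 + 3/16 = 579/16 ≈ 36.188)
(M*(-33))*b(8) = ((579/16)*(-33))*8 = -19107/16*8 = -19107/2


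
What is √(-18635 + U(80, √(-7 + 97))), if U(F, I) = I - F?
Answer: √(-18715 + 3*√10) ≈ 136.77*I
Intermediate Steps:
√(-18635 + U(80, √(-7 + 97))) = √(-18635 + (√(-7 + 97) - 1*80)) = √(-18635 + (√90 - 80)) = √(-18635 + (3*√10 - 80)) = √(-18635 + (-80 + 3*√10)) = √(-18715 + 3*√10)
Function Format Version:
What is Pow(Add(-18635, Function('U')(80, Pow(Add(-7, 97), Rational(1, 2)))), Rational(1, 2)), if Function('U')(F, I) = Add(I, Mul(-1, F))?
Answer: Pow(Add(-18715, Mul(3, Pow(10, Rational(1, 2)))), Rational(1, 2)) ≈ Mul(136.77, I)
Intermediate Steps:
Pow(Add(-18635, Function('U')(80, Pow(Add(-7, 97), Rational(1, 2)))), Rational(1, 2)) = Pow(Add(-18635, Add(Pow(Add(-7, 97), Rational(1, 2)), Mul(-1, 80))), Rational(1, 2)) = Pow(Add(-18635, Add(Pow(90, Rational(1, 2)), -80)), Rational(1, 2)) = Pow(Add(-18635, Add(Mul(3, Pow(10, Rational(1, 2))), -80)), Rational(1, 2)) = Pow(Add(-18635, Add(-80, Mul(3, Pow(10, Rational(1, 2))))), Rational(1, 2)) = Pow(Add(-18715, Mul(3, Pow(10, Rational(1, 2)))), Rational(1, 2))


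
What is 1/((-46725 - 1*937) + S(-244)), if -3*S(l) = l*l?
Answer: -3/202522 ≈ -1.4813e-5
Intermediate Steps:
S(l) = -l²/3 (S(l) = -l*l/3 = -l²/3)
1/((-46725 - 1*937) + S(-244)) = 1/((-46725 - 1*937) - ⅓*(-244)²) = 1/((-46725 - 937) - ⅓*59536) = 1/(-47662 - 59536/3) = 1/(-202522/3) = -3/202522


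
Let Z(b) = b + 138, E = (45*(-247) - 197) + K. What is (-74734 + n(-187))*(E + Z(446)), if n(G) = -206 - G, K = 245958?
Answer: -17584148190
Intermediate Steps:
E = 234646 (E = (45*(-247) - 197) + 245958 = (-11115 - 197) + 245958 = -11312 + 245958 = 234646)
Z(b) = 138 + b
(-74734 + n(-187))*(E + Z(446)) = (-74734 + (-206 - 1*(-187)))*(234646 + (138 + 446)) = (-74734 + (-206 + 187))*(234646 + 584) = (-74734 - 19)*235230 = -74753*235230 = -17584148190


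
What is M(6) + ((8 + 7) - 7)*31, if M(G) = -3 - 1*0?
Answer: 245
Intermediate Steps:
M(G) = -3 (M(G) = -3 + 0 = -3)
M(6) + ((8 + 7) - 7)*31 = -3 + ((8 + 7) - 7)*31 = -3 + (15 - 7)*31 = -3 + 8*31 = -3 + 248 = 245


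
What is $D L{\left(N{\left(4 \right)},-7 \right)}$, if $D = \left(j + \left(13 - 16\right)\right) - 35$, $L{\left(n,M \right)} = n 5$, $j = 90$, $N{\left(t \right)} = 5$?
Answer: $1300$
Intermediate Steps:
$L{\left(n,M \right)} = 5 n$
$D = 52$ ($D = \left(90 + \left(13 - 16\right)\right) - 35 = \left(90 - 3\right) - 35 = 87 - 35 = 52$)
$D L{\left(N{\left(4 \right)},-7 \right)} = 52 \cdot 5 \cdot 5 = 52 \cdot 25 = 1300$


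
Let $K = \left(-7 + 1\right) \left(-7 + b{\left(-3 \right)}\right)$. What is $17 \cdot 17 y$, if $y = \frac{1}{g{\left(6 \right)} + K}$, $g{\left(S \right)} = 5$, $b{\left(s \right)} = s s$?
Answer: $- \frac{289}{7} \approx -41.286$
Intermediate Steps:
$b{\left(s \right)} = s^{2}$
$K = -12$ ($K = \left(-7 + 1\right) \left(-7 + \left(-3\right)^{2}\right) = - 6 \left(-7 + 9\right) = \left(-6\right) 2 = -12$)
$y = - \frac{1}{7}$ ($y = \frac{1}{5 - 12} = \frac{1}{-7} = - \frac{1}{7} \approx -0.14286$)
$17 \cdot 17 y = 17 \cdot 17 \left(- \frac{1}{7}\right) = 289 \left(- \frac{1}{7}\right) = - \frac{289}{7}$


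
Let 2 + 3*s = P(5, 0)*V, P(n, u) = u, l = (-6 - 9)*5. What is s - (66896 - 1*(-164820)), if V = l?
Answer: -695150/3 ≈ -2.3172e+5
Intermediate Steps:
l = -75 (l = -15*5 = -75)
V = -75
s = -⅔ (s = -⅔ + (0*(-75))/3 = -⅔ + (⅓)*0 = -⅔ + 0 = -⅔ ≈ -0.66667)
s - (66896 - 1*(-164820)) = -⅔ - (66896 - 1*(-164820)) = -⅔ - (66896 + 164820) = -⅔ - 1*231716 = -⅔ - 231716 = -695150/3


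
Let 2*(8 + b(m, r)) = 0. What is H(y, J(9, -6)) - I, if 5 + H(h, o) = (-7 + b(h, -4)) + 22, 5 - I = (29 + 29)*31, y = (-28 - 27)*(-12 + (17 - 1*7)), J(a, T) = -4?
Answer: 1795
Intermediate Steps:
b(m, r) = -8 (b(m, r) = -8 + (½)*0 = -8 + 0 = -8)
y = 110 (y = -55*(-12 + (17 - 7)) = -55*(-12 + 10) = -55*(-2) = 110)
I = -1793 (I = 5 - (29 + 29)*31 = 5 - 58*31 = 5 - 1*1798 = 5 - 1798 = -1793)
H(h, o) = 2 (H(h, o) = -5 + ((-7 - 8) + 22) = -5 + (-15 + 22) = -5 + 7 = 2)
H(y, J(9, -6)) - I = 2 - 1*(-1793) = 2 + 1793 = 1795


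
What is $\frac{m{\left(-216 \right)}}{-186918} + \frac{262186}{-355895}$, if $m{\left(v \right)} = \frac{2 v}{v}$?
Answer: $- \frac{24503997269}{33261590805} \approx -0.73671$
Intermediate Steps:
$m{\left(v \right)} = 2$
$\frac{m{\left(-216 \right)}}{-186918} + \frac{262186}{-355895} = \frac{2}{-186918} + \frac{262186}{-355895} = 2 \left(- \frac{1}{186918}\right) + 262186 \left(- \frac{1}{355895}\right) = - \frac{1}{93459} - \frac{262186}{355895} = - \frac{24503997269}{33261590805}$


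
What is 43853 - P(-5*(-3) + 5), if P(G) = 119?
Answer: 43734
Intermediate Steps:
43853 - P(-5*(-3) + 5) = 43853 - 1*119 = 43853 - 119 = 43734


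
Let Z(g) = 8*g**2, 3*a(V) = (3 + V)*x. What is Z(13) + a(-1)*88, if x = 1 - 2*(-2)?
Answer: 4936/3 ≈ 1645.3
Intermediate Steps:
x = 5 (x = 1 + 4 = 5)
a(V) = 5 + 5*V/3 (a(V) = ((3 + V)*5)/3 = (15 + 5*V)/3 = 5 + 5*V/3)
Z(13) + a(-1)*88 = 8*13**2 + (5 + (5/3)*(-1))*88 = 8*169 + (5 - 5/3)*88 = 1352 + (10/3)*88 = 1352 + 880/3 = 4936/3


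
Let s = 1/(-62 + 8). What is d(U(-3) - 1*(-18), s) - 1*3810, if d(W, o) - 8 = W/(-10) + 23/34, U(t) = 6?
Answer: -646633/170 ≈ -3803.7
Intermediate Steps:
s = -1/54 (s = 1/(-54) = -1/54 ≈ -0.018519)
d(W, o) = 295/34 - W/10 (d(W, o) = 8 + (W/(-10) + 23/34) = 8 + (W*(-⅒) + 23*(1/34)) = 8 + (-W/10 + 23/34) = 8 + (23/34 - W/10) = 295/34 - W/10)
d(U(-3) - 1*(-18), s) - 1*3810 = (295/34 - (6 - 1*(-18))/10) - 1*3810 = (295/34 - (6 + 18)/10) - 3810 = (295/34 - ⅒*24) - 3810 = (295/34 - 12/5) - 3810 = 1067/170 - 3810 = -646633/170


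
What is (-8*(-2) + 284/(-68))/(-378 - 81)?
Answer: -67/2601 ≈ -0.025759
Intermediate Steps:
(-8*(-2) + 284/(-68))/(-378 - 81) = (16 + 284*(-1/68))/(-459) = (16 - 71/17)*(-1/459) = (201/17)*(-1/459) = -67/2601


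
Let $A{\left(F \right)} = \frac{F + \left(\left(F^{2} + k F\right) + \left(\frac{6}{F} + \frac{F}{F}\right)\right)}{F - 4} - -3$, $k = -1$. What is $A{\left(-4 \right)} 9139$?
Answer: $\frac{155363}{16} \approx 9710.2$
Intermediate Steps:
$A{\left(F \right)} = 3 + \frac{1 + F^{2} + \frac{6}{F}}{-4 + F}$ ($A{\left(F \right)} = \frac{F + \left(\left(F^{2} - F\right) + \left(\frac{6}{F} + \frac{F}{F}\right)\right)}{F - 4} - -3 = \frac{F + \left(\left(F^{2} - F\right) + \left(\frac{6}{F} + 1\right)\right)}{-4 + F} + 3 = \frac{F + \left(\left(F^{2} - F\right) + \left(1 + \frac{6}{F}\right)\right)}{-4 + F} + 3 = \frac{F + \left(1 + F^{2} - F + \frac{6}{F}\right)}{-4 + F} + 3 = \frac{1 + F^{2} + \frac{6}{F}}{-4 + F} + 3 = 3 + \frac{1 + F^{2} + \frac{6}{F}}{-4 + F}$)
$A{\left(-4 \right)} 9139 = \frac{6 + \left(-4\right)^{3} - -44 + 3 \left(-4\right)^{2}}{\left(-4\right) \left(-4 - 4\right)} 9139 = - \frac{6 - 64 + 44 + 3 \cdot 16}{4 \left(-8\right)} 9139 = \left(- \frac{1}{4}\right) \left(- \frac{1}{8}\right) \left(6 - 64 + 44 + 48\right) 9139 = \left(- \frac{1}{4}\right) \left(- \frac{1}{8}\right) 34 \cdot 9139 = \frac{17}{16} \cdot 9139 = \frac{155363}{16}$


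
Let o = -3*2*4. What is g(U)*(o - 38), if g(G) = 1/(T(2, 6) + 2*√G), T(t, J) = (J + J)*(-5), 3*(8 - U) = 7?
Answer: 2790/2683 + 31*√51/2683 ≈ 1.1224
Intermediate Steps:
U = 17/3 (U = 8 - ⅓*7 = 8 - 7/3 = 17/3 ≈ 5.6667)
T(t, J) = -10*J (T(t, J) = (2*J)*(-5) = -10*J)
o = -24 (o = -6*4 = -24)
g(G) = 1/(-60 + 2*√G) (g(G) = 1/(-10*6 + 2*√G) = 1/(-60 + 2*√G))
g(U)*(o - 38) = (1/(2*(-30 + √(17/3))))*(-24 - 38) = (1/(2*(-30 + √51/3)))*(-62) = -31/(-30 + √51/3)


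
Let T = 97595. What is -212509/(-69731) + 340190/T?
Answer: 8892320949/1361079389 ≈ 6.5333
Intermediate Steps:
-212509/(-69731) + 340190/T = -212509/(-69731) + 340190/97595 = -212509*(-1/69731) + 340190*(1/97595) = 212509/69731 + 68038/19519 = 8892320949/1361079389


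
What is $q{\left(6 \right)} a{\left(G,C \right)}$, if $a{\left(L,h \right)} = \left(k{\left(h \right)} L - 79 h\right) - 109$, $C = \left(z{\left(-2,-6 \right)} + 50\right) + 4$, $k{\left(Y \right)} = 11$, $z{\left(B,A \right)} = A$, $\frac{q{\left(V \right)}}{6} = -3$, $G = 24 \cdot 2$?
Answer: $60714$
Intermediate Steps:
$G = 48$
$q{\left(V \right)} = -18$ ($q{\left(V \right)} = 6 \left(-3\right) = -18$)
$C = 48$ ($C = \left(-6 + 50\right) + 4 = 44 + 4 = 48$)
$a{\left(L,h \right)} = -109 - 79 h + 11 L$ ($a{\left(L,h \right)} = \left(11 L - 79 h\right) - 109 = \left(- 79 h + 11 L\right) - 109 = -109 - 79 h + 11 L$)
$q{\left(6 \right)} a{\left(G,C \right)} = - 18 \left(-109 - 3792 + 11 \cdot 48\right) = - 18 \left(-109 - 3792 + 528\right) = \left(-18\right) \left(-3373\right) = 60714$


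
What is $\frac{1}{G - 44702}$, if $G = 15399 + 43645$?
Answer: $\frac{1}{14342} \approx 6.9725 \cdot 10^{-5}$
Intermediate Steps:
$G = 59044$
$\frac{1}{G - 44702} = \frac{1}{59044 - 44702} = \frac{1}{14342}$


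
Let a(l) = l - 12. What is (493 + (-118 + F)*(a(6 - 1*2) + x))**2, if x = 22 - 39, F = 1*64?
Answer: 3396649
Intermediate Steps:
a(l) = -12 + l
F = 64
x = -17
(493 + (-118 + F)*(a(6 - 1*2) + x))**2 = (493 + (-118 + 64)*((-12 + (6 - 1*2)) - 17))**2 = (493 - 54*((-12 + (6 - 2)) - 17))**2 = (493 - 54*((-12 + 4) - 17))**2 = (493 - 54*(-8 - 17))**2 = (493 - 54*(-25))**2 = (493 + 1350)**2 = 1843**2 = 3396649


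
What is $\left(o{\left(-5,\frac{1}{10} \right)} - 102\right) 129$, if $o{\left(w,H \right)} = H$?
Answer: $- \frac{131451}{10} \approx -13145.0$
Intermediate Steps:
$\left(o{\left(-5,\frac{1}{10} \right)} - 102\right) 129 = \left(\frac{1}{10} - 102\right) 129 = \left(- \frac{1019}{10}\right) 129 = - \frac{131451}{10}$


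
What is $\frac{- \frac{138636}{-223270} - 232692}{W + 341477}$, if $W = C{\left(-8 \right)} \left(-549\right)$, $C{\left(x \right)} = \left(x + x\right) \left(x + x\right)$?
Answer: $- \frac{25976502102}{22431155455} \approx -1.1581$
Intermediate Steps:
$C{\left(x \right)} = 4 x^{2}$ ($C{\left(x \right)} = 2 x 2 x = 4 x^{2}$)
$W = -140544$ ($W = 4 \left(-8\right)^{2} \left(-549\right) = 4 \cdot 64 \left(-549\right) = 256 \left(-549\right) = -140544$)
$\frac{- \frac{138636}{-223270} - 232692}{W + 341477} = \frac{- \frac{138636}{-223270} - 232692}{-140544 + 341477} = \frac{\left(-138636\right) \left(- \frac{1}{223270}\right) - 232692}{200933} = \left(\frac{69318}{111635} - 232692\right) \frac{1}{200933} = \left(- \frac{25976502102}{111635}\right) \frac{1}{200933} = - \frac{25976502102}{22431155455}$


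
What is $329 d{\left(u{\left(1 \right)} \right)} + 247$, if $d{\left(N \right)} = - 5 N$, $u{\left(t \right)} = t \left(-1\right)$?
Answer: $1892$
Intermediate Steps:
$u{\left(t \right)} = - t$
$329 d{\left(u{\left(1 \right)} \right)} + 247 = 329 \left(- 5 \left(\left(-1\right) 1\right)\right) + 247 = 329 \left(\left(-5\right) \left(-1\right)\right) + 247 = 329 \cdot 5 + 247 = 1645 + 247 = 1892$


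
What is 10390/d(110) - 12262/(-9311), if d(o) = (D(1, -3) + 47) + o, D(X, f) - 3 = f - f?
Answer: 9870321/148976 ≈ 66.254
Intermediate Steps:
D(X, f) = 3 (D(X, f) = 3 + (f - f) = 3 + 0 = 3)
d(o) = 50 + o (d(o) = (3 + 47) + o = 50 + o)
10390/d(110) - 12262/(-9311) = 10390/(50 + 110) - 12262/(-9311) = 10390/160 - 12262*(-1/9311) = 10390*(1/160) + 12262/9311 = 1039/16 + 12262/9311 = 9870321/148976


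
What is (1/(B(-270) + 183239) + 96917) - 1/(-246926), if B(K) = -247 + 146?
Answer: 1095683847640415/11305383447 ≈ 96917.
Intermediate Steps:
B(K) = -101
(1/(B(-270) + 183239) + 96917) - 1/(-246926) = (1/(-101 + 183239) + 96917) - 1/(-246926) = (1/183138 + 96917) - 1*(-1/246926) = (1/183138 + 96917) + 1/246926 = 17749185547/183138 + 1/246926 = 1095683847640415/11305383447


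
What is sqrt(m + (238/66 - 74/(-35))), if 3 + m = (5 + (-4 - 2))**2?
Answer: sqrt(4963035)/1155 ≈ 1.9288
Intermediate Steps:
m = -2 (m = -3 + (5 + (-4 - 2))**2 = -3 + (5 - 6)**2 = -3 + (-1)**2 = -3 + 1 = -2)
sqrt(m + (238/66 - 74/(-35))) = sqrt(-2 + (238/66 - 74/(-35))) = sqrt(-2 + (238*(1/66) - 74*(-1/35))) = sqrt(-2 + (119/33 + 74/35)) = sqrt(-2 + 6607/1155) = sqrt(4297/1155) = sqrt(4963035)/1155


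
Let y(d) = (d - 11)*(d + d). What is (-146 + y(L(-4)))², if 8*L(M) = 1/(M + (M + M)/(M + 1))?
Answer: 5429773969/262144 ≈ 20713.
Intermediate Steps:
L(M) = 1/(8*(M + 2*M/(1 + M))) (L(M) = 1/(8*(M + (M + M)/(M + 1))) = 1/(8*(M + (2*M)/(1 + M))) = 1/(8*(M + 2*M/(1 + M))))
y(d) = 2*d*(-11 + d) (y(d) = (-11 + d)*(2*d) = 2*d*(-11 + d))
(-146 + y(L(-4)))² = (-146 + 2*((⅛)*(1 - 4)/(-4*(3 - 4)))*(-11 + (⅛)*(1 - 4)/(-4*(3 - 4))))² = (-146 + 2*((⅛)*(-¼)*(-3)/(-1))*(-11 + (⅛)*(-¼)*(-3)/(-1)))² = (-146 + 2*((⅛)*(-¼)*(-1)*(-3))*(-11 + (⅛)*(-¼)*(-1)*(-3)))² = (-146 + 2*(-3/32)*(-11 - 3/32))² = (-146 + 2*(-3/32)*(-355/32))² = (-146 + 1065/512)² = (-73687/512)² = 5429773969/262144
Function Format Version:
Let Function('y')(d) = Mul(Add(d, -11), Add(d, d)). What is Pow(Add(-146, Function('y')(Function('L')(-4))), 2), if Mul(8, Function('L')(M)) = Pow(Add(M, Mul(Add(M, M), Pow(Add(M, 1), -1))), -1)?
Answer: Rational(5429773969, 262144) ≈ 20713.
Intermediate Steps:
Function('L')(M) = Mul(Rational(1, 8), Pow(Add(M, Mul(2, M, Pow(Add(1, M), -1))), -1)) (Function('L')(M) = Mul(Rational(1, 8), Pow(Add(M, Mul(Add(M, M), Pow(Add(M, 1), -1))), -1)) = Mul(Rational(1, 8), Pow(Add(M, Mul(Mul(2, M), Pow(Add(1, M), -1))), -1)) = Mul(Rational(1, 8), Pow(Add(M, Mul(2, M, Pow(Add(1, M), -1))), -1)))
Function('y')(d) = Mul(2, d, Add(-11, d)) (Function('y')(d) = Mul(Add(-11, d), Mul(2, d)) = Mul(2, d, Add(-11, d)))
Pow(Add(-146, Function('y')(Function('L')(-4))), 2) = Pow(Add(-146, Mul(2, Mul(Rational(1, 8), Pow(-4, -1), Pow(Add(3, -4), -1), Add(1, -4)), Add(-11, Mul(Rational(1, 8), Pow(-4, -1), Pow(Add(3, -4), -1), Add(1, -4))))), 2) = Pow(Add(-146, Mul(2, Mul(Rational(1, 8), Rational(-1, 4), Pow(-1, -1), -3), Add(-11, Mul(Rational(1, 8), Rational(-1, 4), Pow(-1, -1), -3)))), 2) = Pow(Add(-146, Mul(2, Mul(Rational(1, 8), Rational(-1, 4), -1, -3), Add(-11, Mul(Rational(1, 8), Rational(-1, 4), -1, -3)))), 2) = Pow(Add(-146, Mul(2, Rational(-3, 32), Add(-11, Rational(-3, 32)))), 2) = Pow(Add(-146, Mul(2, Rational(-3, 32), Rational(-355, 32))), 2) = Pow(Add(-146, Rational(1065, 512)), 2) = Pow(Rational(-73687, 512), 2) = Rational(5429773969, 262144)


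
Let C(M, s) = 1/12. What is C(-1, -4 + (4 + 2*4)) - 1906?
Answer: -22871/12 ≈ -1905.9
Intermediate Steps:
C(M, s) = 1/12
C(-1, -4 + (4 + 2*4)) - 1906 = 1/12 - 1906 = -22871/12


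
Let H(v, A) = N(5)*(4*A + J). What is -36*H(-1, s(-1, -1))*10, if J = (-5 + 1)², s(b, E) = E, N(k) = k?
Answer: -21600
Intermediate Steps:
J = 16 (J = (-4)² = 16)
H(v, A) = 80 + 20*A (H(v, A) = 5*(4*A + 16) = 5*(16 + 4*A) = 80 + 20*A)
-36*H(-1, s(-1, -1))*10 = -36*(80 + 20*(-1))*10 = -36*(80 - 20)*10 = -36*60*10 = -2160*10 = -21600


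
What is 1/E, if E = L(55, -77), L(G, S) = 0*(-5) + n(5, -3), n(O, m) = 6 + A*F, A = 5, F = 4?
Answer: 1/26 ≈ 0.038462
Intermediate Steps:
n(O, m) = 26 (n(O, m) = 6 + 5*4 = 6 + 20 = 26)
L(G, S) = 26 (L(G, S) = 0*(-5) + 26 = 0 + 26 = 26)
E = 26
1/E = 1/26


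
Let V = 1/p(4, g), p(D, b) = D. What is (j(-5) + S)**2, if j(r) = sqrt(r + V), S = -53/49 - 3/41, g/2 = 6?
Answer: (4640 - 2009*I*sqrt(19))**2/16144324 ≈ -3.4164 - 5.0337*I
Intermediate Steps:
g = 12 (g = 2*6 = 12)
S = -2320/2009 (S = -53*1/49 - 3*1/41 = -53/49 - 3/41 = -2320/2009 ≈ -1.1548)
V = 1/4 ≈ 0.25000
j(r) = sqrt(1/4 + r) (j(r) = sqrt(r + 1/4) = sqrt(1/4 + r))
(j(-5) + S)**2 = (sqrt(1 + 4*(-5))/2 - 2320/2009)**2 = (sqrt(1 - 20)/2 - 2320/2009)**2 = (sqrt(-19)/2 - 2320/2009)**2 = ((I*sqrt(19))/2 - 2320/2009)**2 = (I*sqrt(19)/2 - 2320/2009)**2 = (-2320/2009 + I*sqrt(19)/2)**2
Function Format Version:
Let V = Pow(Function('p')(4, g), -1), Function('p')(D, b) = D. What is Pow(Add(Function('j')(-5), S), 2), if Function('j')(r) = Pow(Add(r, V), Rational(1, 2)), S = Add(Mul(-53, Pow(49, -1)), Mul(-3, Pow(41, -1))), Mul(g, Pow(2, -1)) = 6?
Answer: Mul(Rational(1, 16144324), Pow(Add(4640, Mul(-2009, I, Pow(19, Rational(1, 2)))), 2)) ≈ Add(-3.4164, Mul(-5.0337, I))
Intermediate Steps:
g = 12 (g = Mul(2, 6) = 12)
S = Rational(-2320, 2009) (S = Add(Mul(-53, Rational(1, 49)), Mul(-3, Rational(1, 41))) = Add(Rational(-53, 49), Rational(-3, 41)) = Rational(-2320, 2009) ≈ -1.1548)
V = Rational(1, 4) (V = Pow(4, -1) = Rational(1, 4) ≈ 0.25000)
Function('j')(r) = Pow(Add(Rational(1, 4), r), Rational(1, 2)) (Function('j')(r) = Pow(Add(r, Rational(1, 4)), Rational(1, 2)) = Pow(Add(Rational(1, 4), r), Rational(1, 2)))
Pow(Add(Function('j')(-5), S), 2) = Pow(Add(Mul(Rational(1, 2), Pow(Add(1, Mul(4, -5)), Rational(1, 2))), Rational(-2320, 2009)), 2) = Pow(Add(Mul(Rational(1, 2), Pow(Add(1, -20), Rational(1, 2))), Rational(-2320, 2009)), 2) = Pow(Add(Mul(Rational(1, 2), Pow(-19, Rational(1, 2))), Rational(-2320, 2009)), 2) = Pow(Add(Mul(Rational(1, 2), Mul(I, Pow(19, Rational(1, 2)))), Rational(-2320, 2009)), 2) = Pow(Add(Mul(Rational(1, 2), I, Pow(19, Rational(1, 2))), Rational(-2320, 2009)), 2) = Pow(Add(Rational(-2320, 2009), Mul(Rational(1, 2), I, Pow(19, Rational(1, 2)))), 2)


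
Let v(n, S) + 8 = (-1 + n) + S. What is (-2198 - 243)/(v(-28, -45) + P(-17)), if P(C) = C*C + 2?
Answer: -2441/209 ≈ -11.679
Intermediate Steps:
P(C) = 2 + C² (P(C) = C² + 2 = 2 + C²)
v(n, S) = -9 + S + n (v(n, S) = -8 + ((-1 + n) + S) = -8 + (-1 + S + n) = -9 + S + n)
(-2198 - 243)/(v(-28, -45) + P(-17)) = (-2198 - 243)/((-9 - 45 - 28) + (2 + (-17)²)) = -2441/(-82 + (2 + 289)) = -2441/(-82 + 291) = -2441/209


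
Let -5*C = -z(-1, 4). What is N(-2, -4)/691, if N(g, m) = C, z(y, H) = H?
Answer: 4/3455 ≈ 0.0011577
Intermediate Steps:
C = ⅘ (C = -(-1)*4/5 = -⅕*(-4) = ⅘ ≈ 0.80000)
N(g, m) = ⅘
N(-2, -4)/691 = (⅘)/691 = (1/691)*(⅘) = 4/3455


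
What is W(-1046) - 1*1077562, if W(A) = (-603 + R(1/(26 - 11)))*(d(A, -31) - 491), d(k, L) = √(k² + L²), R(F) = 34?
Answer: -798183 - 569*√1095077 ≈ -1.3936e+6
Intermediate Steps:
d(k, L) = √(L² + k²)
W(A) = 279379 - 569*√(961 + A²) (W(A) = (-603 + 34)*(√((-31)² + A²) - 491) = -569*(√(961 + A²) - 491) = -569*(-491 + √(961 + A²)) = 279379 - 569*√(961 + A²))
W(-1046) - 1*1077562 = (279379 - 569*√(961 + (-1046)²)) - 1*1077562 = (279379 - 569*√(961 + 1094116)) - 1077562 = (279379 - 569*√1095077) - 1077562 = -798183 - 569*√1095077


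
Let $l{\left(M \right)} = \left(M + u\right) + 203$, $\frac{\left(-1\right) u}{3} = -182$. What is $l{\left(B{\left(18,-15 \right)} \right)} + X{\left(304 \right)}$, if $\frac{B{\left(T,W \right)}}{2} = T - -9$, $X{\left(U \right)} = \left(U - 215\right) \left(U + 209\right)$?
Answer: $46460$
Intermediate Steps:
$u = 546$ ($u = \left(-3\right) \left(-182\right) = 546$)
$X{\left(U \right)} = \left(-215 + U\right) \left(209 + U\right)$
$B{\left(T,W \right)} = 18 + 2 T$ ($B{\left(T,W \right)} = 2 \left(T - -9\right) = 2 \left(T + 9\right) = 2 \left(9 + T\right) = 18 + 2 T$)
$l{\left(M \right)} = 749 + M$ ($l{\left(M \right)} = \left(M + 546\right) + 203 = \left(546 + M\right) + 203 = 749 + M$)
$l{\left(B{\left(18,-15 \right)} \right)} + X{\left(304 \right)} = \left(749 + \left(18 + 2 \cdot 18\right)\right) - \left(46759 - 92416\right) = \left(749 + \left(18 + 36\right)\right) - -45657 = \left(749 + 54\right) + 45657 = 803 + 45657 = 46460$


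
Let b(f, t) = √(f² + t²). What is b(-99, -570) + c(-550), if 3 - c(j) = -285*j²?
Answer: 86212503 + 3*√37189 ≈ 8.6213e+7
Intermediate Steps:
c(j) = 3 + 285*j² (c(j) = 3 - (-285)*j² = 3 + 285*j²)
b(-99, -570) + c(-550) = √((-99)² + (-570)²) + (3 + 285*(-550)²) = √(9801 + 324900) + (3 + 285*302500) = √334701 + (3 + 86212500) = 3*√37189 + 86212503 = 86212503 + 3*√37189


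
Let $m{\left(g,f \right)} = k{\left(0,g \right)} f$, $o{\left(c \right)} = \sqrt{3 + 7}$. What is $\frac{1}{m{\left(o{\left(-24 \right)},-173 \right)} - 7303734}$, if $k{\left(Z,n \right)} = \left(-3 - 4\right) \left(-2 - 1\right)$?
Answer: $- \frac{1}{7307367} \approx -1.3685 \cdot 10^{-7}$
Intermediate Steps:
$k{\left(Z,n \right)} = 21$ ($k{\left(Z,n \right)} = \left(-7\right) \left(-3\right) = 21$)
$o{\left(c \right)} = \sqrt{10}$
$m{\left(g,f \right)} = 21 f$
$\frac{1}{m{\left(o{\left(-24 \right)},-173 \right)} - 7303734} = \frac{1}{21 \left(-173\right) - 7303734} = \frac{1}{-3633 - 7303734} = \frac{1}{-7307367} = - \frac{1}{7307367}$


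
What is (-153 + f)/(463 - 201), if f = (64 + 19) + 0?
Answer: -35/131 ≈ -0.26718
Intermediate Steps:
f = 83 (f = 83 + 0 = 83)
(-153 + f)/(463 - 201) = (-153 + 83)/(463 - 201) = -70/262 = -70*1/262 = -35/131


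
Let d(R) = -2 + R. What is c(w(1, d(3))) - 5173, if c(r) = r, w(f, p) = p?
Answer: -5172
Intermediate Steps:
c(w(1, d(3))) - 5173 = (-2 + 3) - 5173 = 1 - 5173 = -5172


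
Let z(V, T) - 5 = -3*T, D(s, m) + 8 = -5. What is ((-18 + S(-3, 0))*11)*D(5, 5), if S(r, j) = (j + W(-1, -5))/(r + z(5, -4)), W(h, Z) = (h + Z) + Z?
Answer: 37609/14 ≈ 2686.4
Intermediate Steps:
D(s, m) = -13 (D(s, m) = -8 - 5 = -13)
W(h, Z) = h + 2*Z (W(h, Z) = (Z + h) + Z = h + 2*Z)
z(V, T) = 5 - 3*T
S(r, j) = (-11 + j)/(17 + r) (S(r, j) = (j + (-1 + 2*(-5)))/(r + (5 - 3*(-4))) = (j + (-1 - 10))/(r + (5 + 12)) = (j - 11)/(r + 17) = (-11 + j)/(17 + r))
((-18 + S(-3, 0))*11)*D(5, 5) = ((-18 + (-11 + 0)/(17 - 3))*11)*(-13) = ((-18 - 11/14)*11)*(-13) = -263/14*11*(-13) = -2893/14*(-13) = 37609/14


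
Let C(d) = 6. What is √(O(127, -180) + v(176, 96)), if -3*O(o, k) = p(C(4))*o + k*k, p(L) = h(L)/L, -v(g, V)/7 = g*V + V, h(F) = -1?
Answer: I*√4670530/6 ≈ 360.19*I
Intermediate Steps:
v(g, V) = -7*V - 7*V*g (v(g, V) = -7*(g*V + V) = -7*(V*g + V) = -7*(V + V*g) = -7*V - 7*V*g)
p(L) = -1/L
O(o, k) = -k²/3 + o/18 (O(o, k) = -((-1/6)*o + k*k)/3 = -((-1*⅙)*o + k²)/3 = -(-o/6 + k²)/3 = -(k² - o/6)/3 = -k²/3 + o/18)
√(O(127, -180) + v(176, 96)) = √((-⅓*(-180)² + (1/18)*127) - 7*96*(1 + 176)) = √((-⅓*32400 + 127/18) - 7*96*177) = √((-10800 + 127/18) - 118944) = √(-194273/18 - 118944) = √(-2335265/18) = I*√4670530/6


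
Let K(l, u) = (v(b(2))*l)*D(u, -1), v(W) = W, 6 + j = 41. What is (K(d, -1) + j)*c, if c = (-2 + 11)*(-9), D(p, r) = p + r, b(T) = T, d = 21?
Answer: 3969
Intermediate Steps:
j = 35 (j = -6 + 41 = 35)
c = -81 (c = 9*(-9) = -81)
K(l, u) = 2*l*(-1 + u) (K(l, u) = (2*l)*(u - 1) = (2*l)*(-1 + u) = 2*l*(-1 + u))
(K(d, -1) + j)*c = (2*21*(-1 - 1) + 35)*(-81) = (2*21*(-2) + 35)*(-81) = (-84 + 35)*(-81) = -49*(-81) = 3969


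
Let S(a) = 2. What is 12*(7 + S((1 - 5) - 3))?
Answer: 108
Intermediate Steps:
12*(7 + S((1 - 5) - 3)) = 12*(7 + 2) = 12*9 = 108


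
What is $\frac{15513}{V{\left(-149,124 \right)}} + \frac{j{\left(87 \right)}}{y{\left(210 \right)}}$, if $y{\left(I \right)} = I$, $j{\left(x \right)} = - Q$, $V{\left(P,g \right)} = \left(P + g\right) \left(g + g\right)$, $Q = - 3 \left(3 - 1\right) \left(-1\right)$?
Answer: $- \frac{109831}{43400} \approx -2.5307$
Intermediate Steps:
$Q = 6$ ($Q = - 3 \left(3 - 1\right) \left(-1\right) = \left(-3\right) 2 \left(-1\right) = \left(-6\right) \left(-1\right) = 6$)
$V{\left(P,g \right)} = 2 g \left(P + g\right)$ ($V{\left(P,g \right)} = \left(P + g\right) 2 g = 2 g \left(P + g\right)$)
$j{\left(x \right)} = -6$ ($j{\left(x \right)} = \left(-1\right) 6 = -6$)
$\frac{15513}{V{\left(-149,124 \right)}} + \frac{j{\left(87 \right)}}{y{\left(210 \right)}} = \frac{15513}{2 \cdot 124 \left(-149 + 124\right)} - \frac{6}{210} = \frac{15513}{2 \cdot 124 \left(-25\right)} - \frac{1}{35} = \frac{15513}{-6200} - \frac{1}{35} = 15513 \left(- \frac{1}{6200}\right) - \frac{1}{35} = - \frac{15513}{6200} - \frac{1}{35} = - \frac{109831}{43400}$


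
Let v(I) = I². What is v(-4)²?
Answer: 256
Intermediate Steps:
v(-4)² = ((-4)²)² = 16² = 256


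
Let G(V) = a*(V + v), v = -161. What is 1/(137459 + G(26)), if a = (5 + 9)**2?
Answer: 1/110999 ≈ 9.0091e-6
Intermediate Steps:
a = 196 (a = 14**2 = 196)
G(V) = -31556 + 196*V (G(V) = 196*(V - 161) = 196*(-161 + V) = -31556 + 196*V)
1/(137459 + G(26)) = 1/(137459 + (-31556 + 196*26)) = 1/(137459 + (-31556 + 5096)) = 1/(137459 - 26460) = 1/110999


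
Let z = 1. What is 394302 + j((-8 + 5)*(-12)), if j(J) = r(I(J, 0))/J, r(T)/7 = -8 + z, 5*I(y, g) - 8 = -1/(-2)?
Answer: 14194823/36 ≈ 3.9430e+5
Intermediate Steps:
I(y, g) = 17/10 (I(y, g) = 8/5 + (-1/(-2))/5 = 8/5 + (-1*(-½))/5 = 8/5 + (⅕)*(½) = 8/5 + ⅒ = 17/10)
r(T) = -49 (r(T) = 7*(-8 + 1) = 7*(-7) = -49)
j(J) = -49/J
394302 + j((-8 + 5)*(-12)) = 394302 - 49*(-1/(12*(-8 + 5))) = 394302 - 49/((-3*(-12))) = 394302 - 49/36 = 14194823/36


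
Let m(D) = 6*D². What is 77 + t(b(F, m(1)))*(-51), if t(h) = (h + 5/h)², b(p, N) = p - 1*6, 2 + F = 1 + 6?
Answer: -1759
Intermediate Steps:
F = 5 (F = -2 + (1 + 6) = -2 + 7 = 5)
b(p, N) = -6 + p (b(p, N) = p - 6 = -6 + p)
77 + t(b(F, m(1)))*(-51) = 77 + ((5 + (-6 + 5)²)²/(-6 + 5)²)*(-51) = 77 + ((5 + (-1)²)²/(-1)²)*(-51) = 77 + (1*(5 + 1)²)*(-51) = 77 + (1*6²)*(-51) = 77 + (1*36)*(-51) = 77 + 36*(-51) = 77 - 1836 = -1759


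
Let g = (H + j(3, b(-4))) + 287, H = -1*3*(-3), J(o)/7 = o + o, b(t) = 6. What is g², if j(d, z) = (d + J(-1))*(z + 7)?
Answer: 23409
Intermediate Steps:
J(o) = 14*o (J(o) = 7*(o + o) = 7*(2*o) = 14*o)
H = 9 (H = -3*(-3) = 9)
j(d, z) = (-14 + d)*(7 + z) (j(d, z) = (d + 14*(-1))*(z + 7) = (d - 14)*(7 + z) = (-14 + d)*(7 + z))
g = 153 (g = (9 + (-98 - 14*6 + 7*3 + 3*6)) + 287 = (9 + (-98 - 84 + 21 + 18)) + 287 = (9 - 143) + 287 = -134 + 287 = 153)
g² = 153² = 23409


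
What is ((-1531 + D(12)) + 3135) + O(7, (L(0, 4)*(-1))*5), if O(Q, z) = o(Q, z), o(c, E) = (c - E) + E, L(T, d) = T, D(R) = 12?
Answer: 1623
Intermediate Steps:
o(c, E) = c
O(Q, z) = Q
((-1531 + D(12)) + 3135) + O(7, (L(0, 4)*(-1))*5) = ((-1531 + 12) + 3135) + 7 = (-1519 + 3135) + 7 = 1616 + 7 = 1623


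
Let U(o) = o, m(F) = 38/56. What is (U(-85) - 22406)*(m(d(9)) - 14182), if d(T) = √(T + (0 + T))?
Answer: 1275808401/4 ≈ 3.1895e+8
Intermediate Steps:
d(T) = √2*√T (d(T) = √(T + T) = √(2*T) = √2*√T)
m(F) = 19/28 (m(F) = 38*(1/56) = 19/28)
(U(-85) - 22406)*(m(d(9)) - 14182) = (-85 - 22406)*(19/28 - 14182) = -22491*(-397077/28) = 1275808401/4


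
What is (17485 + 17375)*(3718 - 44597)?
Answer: -1425041940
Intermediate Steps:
(17485 + 17375)*(3718 - 44597) = 34860*(-40879) = -1425041940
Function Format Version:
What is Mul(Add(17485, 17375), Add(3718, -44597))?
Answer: -1425041940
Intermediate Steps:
Mul(Add(17485, 17375), Add(3718, -44597)) = Mul(34860, -40879) = -1425041940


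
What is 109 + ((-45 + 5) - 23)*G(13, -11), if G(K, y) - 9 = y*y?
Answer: -8081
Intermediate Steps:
G(K, y) = 9 + y² (G(K, y) = 9 + y*y = 9 + y²)
109 + ((-45 + 5) - 23)*G(13, -11) = 109 + ((-45 + 5) - 23)*(9 + (-11)²) = 109 + (-40 - 23)*(9 + 121) = 109 - 63*130 = 109 - 8190 = -8081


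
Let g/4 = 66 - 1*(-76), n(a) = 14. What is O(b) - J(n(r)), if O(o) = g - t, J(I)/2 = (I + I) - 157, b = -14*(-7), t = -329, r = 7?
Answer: 1155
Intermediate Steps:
b = 98
J(I) = -314 + 4*I (J(I) = 2*((I + I) - 157) = 2*(2*I - 157) = 2*(-157 + 2*I) = -314 + 4*I)
g = 568 (g = 4*(66 - 1*(-76)) = 4*(66 + 76) = 4*142 = 568)
O(o) = 897 (O(o) = 568 - 1*(-329) = 568 + 329 = 897)
O(b) - J(n(r)) = 897 - (-314 + 4*14) = 897 - (-314 + 56) = 897 - 1*(-258) = 897 + 258 = 1155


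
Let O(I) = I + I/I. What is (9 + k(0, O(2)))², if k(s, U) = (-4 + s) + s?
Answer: 25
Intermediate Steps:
O(I) = 1 + I (O(I) = I + 1 = 1 + I)
k(s, U) = -4 + 2*s
(9 + k(0, O(2)))² = (9 + (-4 + 2*0))² = (9 + (-4 + 0))² = (9 - 4)² = 5² = 25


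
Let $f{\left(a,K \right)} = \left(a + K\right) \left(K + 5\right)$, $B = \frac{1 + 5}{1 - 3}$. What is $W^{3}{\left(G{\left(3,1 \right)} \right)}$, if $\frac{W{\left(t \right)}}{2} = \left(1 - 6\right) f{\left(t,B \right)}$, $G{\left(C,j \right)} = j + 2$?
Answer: $0$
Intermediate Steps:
$B = -3$ ($B = \frac{6}{-2} = 6 \left(- \frac{1}{2}\right) = -3$)
$G{\left(C,j \right)} = 2 + j$
$f{\left(a,K \right)} = \left(5 + K\right) \left(K + a\right)$ ($f{\left(a,K \right)} = \left(K + a\right) \left(5 + K\right) = \left(5 + K\right) \left(K + a\right)$)
$W{\left(t \right)} = 60 - 20 t$ ($W{\left(t \right)} = 2 \left(1 - 6\right) \left(\left(-3\right)^{2} + 5 \left(-3\right) + 5 t - 3 t\right) = 2 \left(1 - 6\right) \left(9 - 15 + 5 t - 3 t\right) = 2 \left(- 5 \left(-6 + 2 t\right)\right) = 2 \left(30 - 10 t\right) = 60 - 20 t$)
$W^{3}{\left(G{\left(3,1 \right)} \right)} = \left(60 - 20 \left(2 + 1\right)\right)^{3} = \left(60 - 60\right)^{3} = 0^{3} = 0$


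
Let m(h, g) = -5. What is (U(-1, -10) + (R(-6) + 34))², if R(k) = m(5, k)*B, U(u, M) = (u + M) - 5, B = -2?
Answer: 784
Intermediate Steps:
U(u, M) = -5 + M + u (U(u, M) = (M + u) - 5 = -5 + M + u)
R(k) = 10 (R(k) = -5*(-2) = 10)
(U(-1, -10) + (R(-6) + 34))² = ((-5 - 10 - 1) + (10 + 34))² = (-16 + 44)² = 28² = 784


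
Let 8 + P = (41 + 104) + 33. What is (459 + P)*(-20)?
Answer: -12580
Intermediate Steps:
P = 170 (P = -8 + ((41 + 104) + 33) = -8 + (145 + 33) = -8 + 178 = 170)
(459 + P)*(-20) = (459 + 170)*(-20) = 629*(-20) = -12580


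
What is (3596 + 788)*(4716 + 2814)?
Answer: 33011520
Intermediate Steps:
(3596 + 788)*(4716 + 2814) = 4384*7530 = 33011520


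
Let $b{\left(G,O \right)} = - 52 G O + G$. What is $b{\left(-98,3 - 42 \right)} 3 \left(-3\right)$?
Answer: $1789578$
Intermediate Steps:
$b{\left(G,O \right)} = G - 52 G O$ ($b{\left(G,O \right)} = - 52 G O + G = G - 52 G O$)
$b{\left(-98,3 - 42 \right)} 3 \left(-3\right) = - 98 \left(1 - 52 \left(3 - 42\right)\right) 3 \left(-3\right) = - 98 \left(1 - 52 \left(3 - 42\right)\right) \left(-9\right) = - 98 \left(1 - -2028\right) \left(-9\right) = - 98 \left(1 + 2028\right) \left(-9\right) = \left(-98\right) 2029 \left(-9\right) = \left(-198842\right) \left(-9\right) = 1789578$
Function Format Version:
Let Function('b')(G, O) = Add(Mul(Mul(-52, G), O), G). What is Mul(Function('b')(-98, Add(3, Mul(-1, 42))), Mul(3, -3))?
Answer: 1789578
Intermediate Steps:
Function('b')(G, O) = Add(G, Mul(-52, G, O)) (Function('b')(G, O) = Add(Mul(-52, G, O), G) = Add(G, Mul(-52, G, O)))
Mul(Function('b')(-98, Add(3, Mul(-1, 42))), Mul(3, -3)) = Mul(Mul(-98, Add(1, Mul(-52, Add(3, Mul(-1, 42))))), Mul(3, -3)) = Mul(Mul(-98, Add(1, Mul(-52, Add(3, -42)))), -9) = Mul(Mul(-98, Add(1, Mul(-52, -39))), -9) = Mul(Mul(-98, Add(1, 2028)), -9) = Mul(Mul(-98, 2029), -9) = Mul(-198842, -9) = 1789578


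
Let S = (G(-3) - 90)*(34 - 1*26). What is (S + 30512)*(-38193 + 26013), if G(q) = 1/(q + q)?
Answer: -362850320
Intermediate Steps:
G(q) = 1/(2*q)
S = -2164/3 (S = ((½)/(-3) - 90)*(34 - 1*26) = ((½)*(-⅓) - 90)*(34 - 26) = (-⅙ - 90)*8 = -541/6*8 = -2164/3 ≈ -721.33)
(S + 30512)*(-38193 + 26013) = (-2164/3 + 30512)*(-38193 + 26013) = (89372/3)*(-12180) = -362850320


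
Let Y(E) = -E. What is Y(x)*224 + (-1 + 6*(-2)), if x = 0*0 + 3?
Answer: -685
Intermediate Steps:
x = 3 (x = 0 + 3 = 3)
Y(x)*224 + (-1 + 6*(-2)) = -1*3*224 + (-1 + 6*(-2)) = -3*224 + (-1 - 12) = -672 - 13 = -685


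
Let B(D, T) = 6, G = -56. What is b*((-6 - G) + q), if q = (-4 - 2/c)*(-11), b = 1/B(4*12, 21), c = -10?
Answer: 153/10 ≈ 15.300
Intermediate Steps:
b = 1/6 ≈ 0.16667
q = 209/5 (q = (-4 - 2/(-10))*(-11) = (-4 - 2*(-1/10))*(-11) = (-4 + 1/5)*(-11) = -19/5*(-11) = 209/5 ≈ 41.800)
b*((-6 - G) + q) = ((-6 - 1*(-56)) + 209/5)/6 = ((-6 + 56) + 209/5)/6 = (50 + 209/5)/6 = (1/6)*(459/5) = 153/10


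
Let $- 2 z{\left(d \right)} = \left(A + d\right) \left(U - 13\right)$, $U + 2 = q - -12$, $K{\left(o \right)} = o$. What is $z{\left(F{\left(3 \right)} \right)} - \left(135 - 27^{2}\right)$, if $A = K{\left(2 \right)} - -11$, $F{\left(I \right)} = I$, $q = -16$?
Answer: $746$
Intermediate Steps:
$A = 13$ ($A = 2 - -11 = 2 + 11 = 13$)
$U = -6$ ($U = -2 - 4 = -6$)
$z{\left(d \right)} = \frac{247}{2} + \frac{19 d}{2}$ ($z{\left(d \right)} = - \frac{\left(13 + d\right) \left(-6 - 13\right)}{2} = - \frac{\left(13 + d\right) \left(-19\right)}{2} = - \frac{-247 - 19 d}{2} = \frac{247}{2} + \frac{19 d}{2}$)
$z{\left(F{\left(3 \right)} \right)} - \left(135 - 27^{2}\right) = \left(\frac{247}{2} + \frac{19}{2} \cdot 3\right) - \left(135 - 27^{2}\right) = \left(\frac{247}{2} + \frac{57}{2}\right) + \left(-135 + 729\right) = 152 + 594 = 746$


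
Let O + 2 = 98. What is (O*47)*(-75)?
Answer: -338400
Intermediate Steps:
O = 96 (O = -2 + 98 = 96)
(O*47)*(-75) = (96*47)*(-75) = 4512*(-75) = -338400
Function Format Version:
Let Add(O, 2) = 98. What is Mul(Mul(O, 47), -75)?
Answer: -338400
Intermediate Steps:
O = 96 (O = Add(-2, 98) = 96)
Mul(Mul(O, 47), -75) = Mul(Mul(96, 47), -75) = Mul(4512, -75) = -338400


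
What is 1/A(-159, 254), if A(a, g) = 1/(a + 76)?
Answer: -83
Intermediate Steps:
A(a, g) = 1/(76 + a)
1/A(-159, 254) = 1/(1/(76 - 159)) = 1/(1/(-83)) = 1/(-1/83) = -83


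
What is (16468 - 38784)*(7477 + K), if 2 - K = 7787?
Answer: 6873328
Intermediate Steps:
K = -7785 (K = 2 - 1*7787 = 2 - 7787 = -7785)
(16468 - 38784)*(7477 + K) = (16468 - 38784)*(7477 - 7785) = -22316*(-308) = 6873328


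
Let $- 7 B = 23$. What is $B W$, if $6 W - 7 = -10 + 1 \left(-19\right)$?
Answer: $\frac{253}{21} \approx 12.048$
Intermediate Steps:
$B = - \frac{23}{7}$ ($B = \left(- \frac{1}{7}\right) 23 = - \frac{23}{7} \approx -3.2857$)
$W = - \frac{11}{3}$ ($W = \frac{7}{6} + \frac{-10 + 1 \left(-19\right)}{6} = \frac{7}{6} + \frac{-10 - 19}{6} = \frac{7}{6} + \frac{1}{6} \left(-29\right) = \frac{7}{6} - \frac{29}{6} = - \frac{11}{3} \approx -3.6667$)
$B W = \left(- \frac{23}{7}\right) \left(- \frac{11}{3}\right) = \frac{253}{21}$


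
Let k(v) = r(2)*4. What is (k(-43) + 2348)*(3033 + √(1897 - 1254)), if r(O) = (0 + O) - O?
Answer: 7121484 + 2348*√643 ≈ 7.1810e+6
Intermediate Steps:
r(O) = 0 (r(O) = O - O = 0)
k(v) = 0 (k(v) = 0*4 = 0)
(k(-43) + 2348)*(3033 + √(1897 - 1254)) = (0 + 2348)*(3033 + √(1897 - 1254)) = 2348*(3033 + √643) = 7121484 + 2348*√643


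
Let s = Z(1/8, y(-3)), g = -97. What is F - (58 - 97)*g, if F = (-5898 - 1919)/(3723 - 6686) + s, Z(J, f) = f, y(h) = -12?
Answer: -11236768/2963 ≈ -3792.4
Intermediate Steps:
s = -12
F = -27739/2963 (F = (-5898 - 1919)/(3723 - 6686) - 12 = -7817/(-2963) - 12 = -7817*(-1/2963) - 12 = 7817/2963 - 12 = -27739/2963 ≈ -9.3618)
F - (58 - 97)*g = -27739/2963 - (58 - 97)*(-97) = -27739/2963 - (-39)*(-97) = -27739/2963 - 1*3783 = -27739/2963 - 3783 = -11236768/2963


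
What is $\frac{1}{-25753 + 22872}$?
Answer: $- \frac{1}{2881} \approx -0.0003471$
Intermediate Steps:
$\frac{1}{-25753 + 22872} = \frac{1}{-2881} = - \frac{1}{2881}$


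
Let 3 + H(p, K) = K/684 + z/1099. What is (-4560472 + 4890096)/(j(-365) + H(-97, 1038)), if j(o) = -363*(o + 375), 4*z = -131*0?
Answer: -37577136/413989 ≈ -90.768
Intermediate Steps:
z = 0 (z = (-131*0)/4 = (¼)*0 = 0)
H(p, K) = -3 + K/684 (H(p, K) = -3 + (K/684 + 0/1099) = -3 + (K*(1/684) + 0*(1/1099)) = -3 + (K/684 + 0) = -3 + K/684)
j(o) = -136125 - 363*o (j(o) = -363*(375 + o) = -136125 - 363*o)
(-4560472 + 4890096)/(j(-365) + H(-97, 1038)) = (-4560472 + 4890096)/((-136125 - 363*(-365)) + (-3 + (1/684)*1038)) = 329624/((-136125 + 132495) + (-3 + 173/114)) = 329624/(-3630 - 169/114) = 329624/(-413989/114) = 329624*(-114/413989) = -37577136/413989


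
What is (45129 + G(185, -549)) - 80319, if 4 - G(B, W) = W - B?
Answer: -34452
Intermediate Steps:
G(B, W) = 4 + B - W (G(B, W) = 4 - (W - B) = 4 + (B - W) = 4 + B - W)
(45129 + G(185, -549)) - 80319 = (45129 + (4 + 185 - 1*(-549))) - 80319 = (45129 + (4 + 185 + 549)) - 80319 = (45129 + 738) - 80319 = 45867 - 80319 = -34452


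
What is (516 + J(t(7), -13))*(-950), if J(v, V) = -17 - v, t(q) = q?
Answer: -467400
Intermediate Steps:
(516 + J(t(7), -13))*(-950) = (516 + (-17 - 1*7))*(-950) = (516 + (-17 - 7))*(-950) = (516 - 24)*(-950) = 492*(-950) = -467400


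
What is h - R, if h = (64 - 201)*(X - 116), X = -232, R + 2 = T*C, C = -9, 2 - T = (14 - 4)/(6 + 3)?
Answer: 47686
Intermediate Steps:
T = 8/9 (T = 2 - (14 - 4)/(6 + 3) = 2 - 10/9 = 8/9 ≈ 0.88889)
R = -10 (R = -2 + (8/9)*(-9) = -2 - 8 = -10)
h = 47676 (h = (64 - 201)*(-232 - 116) = -137*(-348) = 47676)
h - R = 47676 - 1*(-10) = 47676 + 10 = 47686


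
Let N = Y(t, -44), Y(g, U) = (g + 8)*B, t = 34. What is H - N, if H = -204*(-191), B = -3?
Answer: 39090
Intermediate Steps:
H = 38964
Y(g, U) = -24 - 3*g (Y(g, U) = (g + 8)*(-3) = (8 + g)*(-3) = -24 - 3*g)
N = -126 (N = -24 - 3*34 = -24 - 102 = -126)
H - N = 38964 - 1*(-126) = 38964 + 126 = 39090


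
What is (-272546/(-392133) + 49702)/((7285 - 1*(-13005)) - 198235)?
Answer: -19490066912/69778106685 ≈ -0.27931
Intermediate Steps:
(-272546/(-392133) + 49702)/((7285 - 1*(-13005)) - 198235) = (-272546*(-1/392133) + 49702)/((7285 + 13005) - 198235) = (272546/392133 + 49702)/(20290 - 198235) = (19490066912/392133)/(-177945) = (19490066912/392133)*(-1/177945) = -19490066912/69778106685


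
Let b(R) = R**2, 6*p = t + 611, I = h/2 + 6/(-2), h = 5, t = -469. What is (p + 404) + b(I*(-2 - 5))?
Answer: 5279/12 ≈ 439.92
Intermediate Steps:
I = -1/2 (I = 5/2 + 6/(-2) = 5*(1/2) + 6*(-1/2) = 5/2 - 3 = -1/2 ≈ -0.50000)
p = 71/3 (p = (-469 + 611)/6 = (1/6)*142 = 71/3 ≈ 23.667)
(p + 404) + b(I*(-2 - 5)) = (71/3 + 404) + (-(-2 - 5)/2)**2 = 1283/3 + (-1/2*(-7))**2 = 1283/3 + (7/2)**2 = 1283/3 + 49/4 = 5279/12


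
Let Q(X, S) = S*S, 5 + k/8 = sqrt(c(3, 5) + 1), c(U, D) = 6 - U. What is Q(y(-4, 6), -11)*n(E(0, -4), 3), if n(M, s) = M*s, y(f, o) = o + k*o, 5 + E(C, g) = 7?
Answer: 726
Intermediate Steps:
E(C, g) = 2 (E(C, g) = -5 + 7 = 2)
k = -24 (k = -40 + 8*sqrt((6 - 1*3) + 1) = -40 + 8*sqrt((6 - 3) + 1) = -40 + 8*sqrt(3 + 1) = -40 + 8*sqrt(4) = -40 + 8*2 = -40 + 16 = -24)
y(f, o) = -23*o (y(f, o) = o - 24*o = -23*o)
Q(X, S) = S**2
Q(y(-4, 6), -11)*n(E(0, -4), 3) = (-11)**2*(2*3) = 121*6 = 726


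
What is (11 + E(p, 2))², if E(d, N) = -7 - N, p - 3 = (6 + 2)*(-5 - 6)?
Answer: 4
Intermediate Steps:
p = -85 (p = 3 + (6 + 2)*(-5 - 6) = 3 + 8*(-11) = 3 - 88 = -85)
(11 + E(p, 2))² = (11 + (-7 - 1*2))² = (11 + (-7 - 2))² = (11 - 9)² = 2² = 4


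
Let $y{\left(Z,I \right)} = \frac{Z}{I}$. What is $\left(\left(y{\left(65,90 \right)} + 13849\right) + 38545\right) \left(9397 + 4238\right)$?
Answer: $\frac{1428804075}{2} \approx 7.144 \cdot 10^{8}$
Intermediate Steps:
$\left(\left(y{\left(65,90 \right)} + 13849\right) + 38545\right) \left(9397 + 4238\right) = \left(\left(\frac{65}{90} + 13849\right) + 38545\right) \left(9397 + 4238\right) = \left(\left(65 \cdot \frac{1}{90} + 13849\right) + 38545\right) 13635 = \left(\left(\frac{13}{18} + 13849\right) + 38545\right) 13635 = \left(\frac{249295}{18} + 38545\right) 13635 = \frac{943105}{18} \cdot 13635 = \frac{1428804075}{2}$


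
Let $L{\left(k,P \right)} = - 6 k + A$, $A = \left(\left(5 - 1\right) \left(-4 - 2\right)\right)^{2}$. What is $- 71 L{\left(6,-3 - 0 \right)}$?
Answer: $-38340$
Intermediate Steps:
$A = 576$ ($A = \left(4 \left(-6\right)\right)^{2} = \left(-24\right)^{2} = 576$)
$L{\left(k,P \right)} = 576 - 6 k$ ($L{\left(k,P \right)} = - 6 k + 576 = 576 - 6 k$)
$- 71 L{\left(6,-3 - 0 \right)} = - 71 \left(576 - 36\right) = \left(-71\right) 540 = -38340$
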